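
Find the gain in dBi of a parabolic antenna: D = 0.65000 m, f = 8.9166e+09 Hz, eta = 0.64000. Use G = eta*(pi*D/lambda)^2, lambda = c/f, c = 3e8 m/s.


lambda = c / f = 3.0000e+08 / 8.9166e+09 = 0.03364511 m
G_linear = 0.64000 * (pi * 0.65000 / 0.03364511)^2 = 2357.559
G_dBi = 10 * log10(2357.559) = 33.72 dBi

33.72 dBi


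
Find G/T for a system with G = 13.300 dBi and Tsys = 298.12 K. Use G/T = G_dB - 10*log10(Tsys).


G/T = 13.300 - 10*log10(298.12) = 13.300 - 24.74391 = -11.44 dB/K

-11.44 dB/K


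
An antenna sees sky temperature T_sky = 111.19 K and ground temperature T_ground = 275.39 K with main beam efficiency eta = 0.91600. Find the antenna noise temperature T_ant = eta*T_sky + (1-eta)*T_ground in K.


T_ant = 0.91600 * 111.19 + (1 - 0.91600) * 275.39 = 125.0 K

125.0 K


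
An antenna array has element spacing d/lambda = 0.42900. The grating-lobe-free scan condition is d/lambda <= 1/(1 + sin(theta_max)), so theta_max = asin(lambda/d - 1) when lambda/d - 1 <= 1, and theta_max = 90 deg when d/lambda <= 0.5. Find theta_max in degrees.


lambda/d - 1 = 1/0.42900 - 1 = 1.331002 >= 1
d/lambda <= 0.5, so the array can scan to endfire without grating lobes: theta_max = 90 deg

90 deg


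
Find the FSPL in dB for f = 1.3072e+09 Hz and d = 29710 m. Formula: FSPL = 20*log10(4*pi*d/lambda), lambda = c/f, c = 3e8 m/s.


lambda = c / f = 3.0000e+08 / 1.3072e+09 = 0.2294982 m
FSPL = 20 * log10(4*pi*29710/0.2294982) = 124.2 dB

124.2 dB


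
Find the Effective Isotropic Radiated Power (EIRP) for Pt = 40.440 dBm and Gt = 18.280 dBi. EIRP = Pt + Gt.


EIRP = Pt + Gt = 40.440 + 18.280 = 58.72 dBm

58.72 dBm


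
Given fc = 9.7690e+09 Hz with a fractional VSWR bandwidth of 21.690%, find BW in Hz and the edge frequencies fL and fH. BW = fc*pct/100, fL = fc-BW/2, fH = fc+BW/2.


BW = 9.7690e+09 * 21.690/100 = 2.118896e+09 Hz
fL = 9.7690e+09 - 2.118896e+09/2 = 8.710e+09 Hz
fH = 9.7690e+09 + 2.118896e+09/2 = 1.083e+10 Hz

BW=2.119e+09 Hz, fL=8.710e+09 Hz, fH=1.083e+10 Hz


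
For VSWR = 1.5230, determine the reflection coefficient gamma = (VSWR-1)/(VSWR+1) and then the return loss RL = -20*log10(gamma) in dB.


gamma = (1.5230 - 1) / (1.5230 + 1) = 0.2072929
RL = -20 * log10(0.2072929) = 13.67 dB

13.67 dB


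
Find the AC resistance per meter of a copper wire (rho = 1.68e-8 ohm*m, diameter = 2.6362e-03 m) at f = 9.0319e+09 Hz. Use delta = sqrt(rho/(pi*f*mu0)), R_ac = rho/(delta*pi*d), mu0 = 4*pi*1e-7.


delta = sqrt(1.68e-8 / (pi * 9.0319e+09 * 4*pi*1e-7)) = 6.864125e-07 m
R_ac = 1.68e-8 / (6.864125e-07 * pi * 2.6362e-03) = 2.955 ohm/m

2.955 ohm/m


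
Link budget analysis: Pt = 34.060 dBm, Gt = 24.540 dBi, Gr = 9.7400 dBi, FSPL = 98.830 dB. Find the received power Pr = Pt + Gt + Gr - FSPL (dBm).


Pr = 34.060 + 24.540 + 9.7400 - 98.830 = -30.49 dBm

-30.49 dBm


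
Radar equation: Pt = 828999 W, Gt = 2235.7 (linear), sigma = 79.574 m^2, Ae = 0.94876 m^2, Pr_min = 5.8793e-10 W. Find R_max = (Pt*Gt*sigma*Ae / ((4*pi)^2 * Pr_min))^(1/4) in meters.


R^4 = 828999*2235.7*79.574*0.94876 / ((4*pi)^2 * 5.8793e-10) = 1.507127e+18
R_max = 1.507127e+18^0.25 = 35038 m

35038 m


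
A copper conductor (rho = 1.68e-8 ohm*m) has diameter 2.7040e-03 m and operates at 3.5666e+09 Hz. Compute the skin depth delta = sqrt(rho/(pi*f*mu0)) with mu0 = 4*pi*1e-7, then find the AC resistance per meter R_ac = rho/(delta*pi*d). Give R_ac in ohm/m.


delta = sqrt(1.68e-8 / (pi * 3.5666e+09 * 4*pi*1e-7)) = 1.092314e-06 m
R_ac = 1.68e-8 / (1.092314e-06 * pi * 2.7040e-03) = 1.811 ohm/m

1.811 ohm/m


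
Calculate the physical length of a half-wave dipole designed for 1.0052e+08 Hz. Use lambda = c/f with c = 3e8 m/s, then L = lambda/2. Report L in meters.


lambda = c / f = 3.0000e+08 / 1.0052e+08 = 2.984481 m
L = lambda / 2 = 2.984481 / 2 = 1.492 m

1.492 m


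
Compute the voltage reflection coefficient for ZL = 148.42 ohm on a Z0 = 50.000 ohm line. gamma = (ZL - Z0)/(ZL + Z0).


gamma = (148.42 - 50.000) / (148.42 + 50.000) = 0.4960

0.4960


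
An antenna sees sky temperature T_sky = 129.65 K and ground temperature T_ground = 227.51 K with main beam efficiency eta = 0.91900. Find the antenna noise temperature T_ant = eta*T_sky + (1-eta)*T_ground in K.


T_ant = 0.91900 * 129.65 + (1 - 0.91900) * 227.51 = 137.6 K

137.6 K


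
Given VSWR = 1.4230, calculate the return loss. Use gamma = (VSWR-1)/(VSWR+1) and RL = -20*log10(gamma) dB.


gamma = (1.4230 - 1) / (1.4230 + 1) = 0.1745770
RL = -20 * log10(0.1745770) = 15.16 dB

15.16 dB


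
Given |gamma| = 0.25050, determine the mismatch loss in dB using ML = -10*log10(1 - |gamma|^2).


ML = -10 * log10(1 - 0.25050^2) = -10 * log10(0.93724975) = 0.2814 dB

0.2814 dB


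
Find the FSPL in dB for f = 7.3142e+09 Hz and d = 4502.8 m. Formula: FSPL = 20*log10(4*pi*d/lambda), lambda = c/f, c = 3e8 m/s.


lambda = c / f = 3.0000e+08 / 7.3142e+09 = 0.04101611 m
FSPL = 20 * log10(4*pi*4502.8/0.04101611) = 122.8 dB

122.8 dB


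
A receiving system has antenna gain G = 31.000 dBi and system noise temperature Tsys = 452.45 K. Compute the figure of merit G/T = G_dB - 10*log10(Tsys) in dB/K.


G/T = 31.000 - 10*log10(452.45) = 31.000 - 26.55571 = 4.444 dB/K

4.444 dB/K


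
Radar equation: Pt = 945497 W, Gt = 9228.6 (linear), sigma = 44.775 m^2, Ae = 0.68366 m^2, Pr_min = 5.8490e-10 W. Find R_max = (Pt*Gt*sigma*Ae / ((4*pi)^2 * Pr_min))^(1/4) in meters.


R^4 = 945497*9228.6*44.775*0.68366 / ((4*pi)^2 * 5.8490e-10) = 2.891814e+18
R_max = 2.891814e+18^0.25 = 41238 m

41238 m


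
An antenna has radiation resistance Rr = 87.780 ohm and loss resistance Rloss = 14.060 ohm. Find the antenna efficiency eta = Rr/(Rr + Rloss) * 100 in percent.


eta = 87.780 / (87.780 + 14.060) * 100 = 86.19%

86.19%


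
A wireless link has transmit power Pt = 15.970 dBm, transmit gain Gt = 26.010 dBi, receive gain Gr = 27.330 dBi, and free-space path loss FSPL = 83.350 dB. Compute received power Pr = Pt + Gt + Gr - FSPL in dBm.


Pr = 15.970 + 26.010 + 27.330 - 83.350 = -14.04 dBm

-14.04 dBm


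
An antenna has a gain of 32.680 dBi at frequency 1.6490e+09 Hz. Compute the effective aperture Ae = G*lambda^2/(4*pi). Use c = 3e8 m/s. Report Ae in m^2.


lambda = c / f = 3.0000e+08 / 1.6490e+09 = 0.1819284 m
G_linear = 10^(32.680/10) = 1853.532
Ae = G_linear * lambda^2 / (4*pi) = 1853.532 * 0.1819284^2 / (4*pi) = 4.882 m^2

4.882 m^2


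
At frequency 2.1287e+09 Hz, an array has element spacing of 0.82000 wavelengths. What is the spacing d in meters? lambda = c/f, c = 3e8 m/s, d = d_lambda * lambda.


lambda = c / f = 3.0000e+08 / 2.1287e+09 = 0.1409311 m
d = 0.82000 * 0.1409311 = 0.1156 m

0.1156 m


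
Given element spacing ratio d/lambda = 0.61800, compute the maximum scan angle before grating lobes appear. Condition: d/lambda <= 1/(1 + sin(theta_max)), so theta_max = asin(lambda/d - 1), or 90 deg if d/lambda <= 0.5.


lambda/d - 1 = 1/0.61800 - 1 = 0.6181230
theta_max = asin(0.6181230) = 38.18 deg

38.18 deg


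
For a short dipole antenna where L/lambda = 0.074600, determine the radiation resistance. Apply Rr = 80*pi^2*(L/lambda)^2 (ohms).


Rr = 80 * pi^2 * (0.074600)^2 = 80 * 9.869604 * 5.565160e-03 = 4.394 ohm

4.394 ohm


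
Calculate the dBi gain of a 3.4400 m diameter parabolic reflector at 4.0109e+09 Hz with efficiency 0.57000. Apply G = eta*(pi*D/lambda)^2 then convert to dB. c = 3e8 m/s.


lambda = c / f = 3.0000e+08 / 4.0109e+09 = 0.07479618 m
G_linear = 0.57000 * (pi * 3.4400 / 0.07479618)^2 = 11899.61
G_dBi = 10 * log10(11899.61) = 40.76 dBi

40.76 dBi


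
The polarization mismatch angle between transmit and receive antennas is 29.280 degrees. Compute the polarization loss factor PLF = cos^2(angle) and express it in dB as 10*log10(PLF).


PLF_linear = cos^2(29.280 deg) = 0.7608027
PLF_dB = 10 * log10(0.7608027) = -1.187 dB

-1.187 dB


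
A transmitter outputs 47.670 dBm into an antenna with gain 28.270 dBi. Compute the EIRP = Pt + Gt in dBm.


EIRP = Pt + Gt = 47.670 + 28.270 = 75.94 dBm

75.94 dBm


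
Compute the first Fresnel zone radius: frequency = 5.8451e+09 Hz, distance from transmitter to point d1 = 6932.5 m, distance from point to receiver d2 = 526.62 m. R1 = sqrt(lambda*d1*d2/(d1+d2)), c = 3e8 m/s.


lambda = c / f = 3.0000e+08 / 5.8451e+09 = 0.05132504 m
R1 = sqrt(0.05132504 * 6932.5 * 526.62 / (6932.5 + 526.62)) = 5.012 m

5.012 m


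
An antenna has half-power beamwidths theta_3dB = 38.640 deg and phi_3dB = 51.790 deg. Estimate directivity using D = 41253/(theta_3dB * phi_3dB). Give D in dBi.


D_linear = 41253 / (38.640 * 51.790) = 20.61449
D_dBi = 10 * log10(20.61449) = 13.14 dBi

13.14 dBi


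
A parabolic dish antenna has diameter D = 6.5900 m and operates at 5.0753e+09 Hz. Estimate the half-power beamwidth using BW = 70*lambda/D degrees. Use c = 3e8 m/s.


lambda = c / f = 3.0000e+08 / 5.0753e+09 = 0.05910981 m
BW = 70 * 0.05910981 / 6.5900 = 0.6279 deg

0.6279 deg


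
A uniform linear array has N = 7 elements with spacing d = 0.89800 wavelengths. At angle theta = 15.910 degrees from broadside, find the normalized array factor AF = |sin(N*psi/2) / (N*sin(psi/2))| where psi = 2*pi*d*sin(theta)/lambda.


psi = 2*pi*0.89800*sin(15.910 deg) = 1.546707 rad
AF = |sin(7*1.546707/2) / (7*sin(1.546707/2))| = 0.1563

0.1563


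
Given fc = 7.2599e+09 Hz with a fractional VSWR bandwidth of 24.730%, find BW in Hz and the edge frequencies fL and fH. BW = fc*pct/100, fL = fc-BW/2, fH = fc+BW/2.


BW = 7.2599e+09 * 24.730/100 = 1.795373e+09 Hz
fL = 7.2599e+09 - 1.795373e+09/2 = 6.362e+09 Hz
fH = 7.2599e+09 + 1.795373e+09/2 = 8.158e+09 Hz

BW=1.795e+09 Hz, fL=6.362e+09 Hz, fH=8.158e+09 Hz


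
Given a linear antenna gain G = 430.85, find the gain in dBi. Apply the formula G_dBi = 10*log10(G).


G_dBi = 10 * log10(430.85) = 26.34 dBi

26.34 dBi


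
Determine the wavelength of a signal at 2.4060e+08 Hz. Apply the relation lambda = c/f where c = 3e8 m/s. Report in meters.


lambda = c / f = 3.0000e+08 / 2.4060e+08 = 1.247 m

1.247 m


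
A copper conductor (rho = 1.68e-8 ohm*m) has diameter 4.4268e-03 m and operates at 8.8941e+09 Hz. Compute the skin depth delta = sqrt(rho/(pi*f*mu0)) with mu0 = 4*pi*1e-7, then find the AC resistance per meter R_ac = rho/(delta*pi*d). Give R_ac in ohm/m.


delta = sqrt(1.68e-8 / (pi * 8.8941e+09 * 4*pi*1e-7)) = 6.917095e-07 m
R_ac = 1.68e-8 / (6.917095e-07 * pi * 4.4268e-03) = 1.746 ohm/m

1.746 ohm/m


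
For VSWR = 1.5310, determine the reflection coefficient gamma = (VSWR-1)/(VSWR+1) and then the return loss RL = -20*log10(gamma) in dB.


gamma = (1.5310 - 1) / (1.5310 + 1) = 0.2097985
RL = -20 * log10(0.2097985) = 13.56 dB

13.56 dB


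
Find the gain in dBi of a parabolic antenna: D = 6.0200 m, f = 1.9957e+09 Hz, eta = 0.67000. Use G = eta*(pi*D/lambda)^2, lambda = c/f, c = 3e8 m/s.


lambda = c / f = 3.0000e+08 / 1.9957e+09 = 0.1503232 m
G_linear = 0.67000 * (pi * 6.0200 / 0.1503232)^2 = 10605.12
G_dBi = 10 * log10(10605.12) = 40.26 dBi

40.26 dBi


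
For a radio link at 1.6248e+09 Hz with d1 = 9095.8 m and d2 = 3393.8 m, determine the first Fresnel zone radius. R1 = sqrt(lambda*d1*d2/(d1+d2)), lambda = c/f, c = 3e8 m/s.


lambda = c / f = 3.0000e+08 / 1.6248e+09 = 0.1846381 m
R1 = sqrt(0.1846381 * 9095.8 * 3393.8 / (9095.8 + 3393.8)) = 21.36 m

21.36 m


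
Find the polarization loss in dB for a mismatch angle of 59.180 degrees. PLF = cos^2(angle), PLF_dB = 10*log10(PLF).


PLF_linear = cos^2(59.180 deg) = 0.2624950
PLF_dB = 10 * log10(0.2624950) = -5.809 dB

-5.809 dB


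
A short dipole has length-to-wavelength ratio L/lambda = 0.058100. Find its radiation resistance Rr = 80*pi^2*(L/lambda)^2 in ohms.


Rr = 80 * pi^2 * (0.058100)^2 = 80 * 9.869604 * 3.375610e-03 = 2.665 ohm

2.665 ohm


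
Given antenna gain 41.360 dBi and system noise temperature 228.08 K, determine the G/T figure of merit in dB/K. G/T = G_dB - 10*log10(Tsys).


G/T = 41.360 - 10*log10(228.08) = 41.360 - 23.58087 = 17.78 dB/K

17.78 dB/K


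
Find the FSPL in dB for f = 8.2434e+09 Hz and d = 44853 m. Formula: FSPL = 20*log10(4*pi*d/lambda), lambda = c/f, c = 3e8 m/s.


lambda = c / f = 3.0000e+08 / 8.2434e+09 = 0.03639275 m
FSPL = 20 * log10(4*pi*44853/0.03639275) = 143.8 dB

143.8 dB


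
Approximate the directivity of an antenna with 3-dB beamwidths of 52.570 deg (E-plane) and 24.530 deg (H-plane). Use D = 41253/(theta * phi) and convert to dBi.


D_linear = 41253 / (52.570 * 24.530) = 31.99043
D_dBi = 10 * log10(31.99043) = 15.05 dBi

15.05 dBi


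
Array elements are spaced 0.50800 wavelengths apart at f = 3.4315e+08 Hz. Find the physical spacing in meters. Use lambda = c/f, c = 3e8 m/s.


lambda = c / f = 3.0000e+08 / 3.4315e+08 = 0.8742532 m
d = 0.50800 * 0.8742532 = 0.4441 m

0.4441 m


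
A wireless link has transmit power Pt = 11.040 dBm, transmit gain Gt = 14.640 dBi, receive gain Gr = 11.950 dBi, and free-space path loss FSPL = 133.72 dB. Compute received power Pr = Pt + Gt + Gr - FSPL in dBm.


Pr = 11.040 + 14.640 + 11.950 - 133.72 = -96.09 dBm

-96.09 dBm


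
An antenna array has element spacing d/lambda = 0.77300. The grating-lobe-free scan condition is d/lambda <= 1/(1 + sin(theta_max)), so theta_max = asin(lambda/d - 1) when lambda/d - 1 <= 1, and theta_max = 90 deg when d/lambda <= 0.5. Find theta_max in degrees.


lambda/d - 1 = 1/0.77300 - 1 = 0.2936611
theta_max = asin(0.2936611) = 17.08 deg

17.08 deg


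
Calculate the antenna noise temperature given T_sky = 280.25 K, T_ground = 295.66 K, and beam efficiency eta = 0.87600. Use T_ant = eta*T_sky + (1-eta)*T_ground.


T_ant = 0.87600 * 280.25 + (1 - 0.87600) * 295.66 = 282.2 K

282.2 K


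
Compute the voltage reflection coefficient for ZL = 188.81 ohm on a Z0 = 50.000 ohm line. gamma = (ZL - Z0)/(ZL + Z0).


gamma = (188.81 - 50.000) / (188.81 + 50.000) = 0.5813

0.5813


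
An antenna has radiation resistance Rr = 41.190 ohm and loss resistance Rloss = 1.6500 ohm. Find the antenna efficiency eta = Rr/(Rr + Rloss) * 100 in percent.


eta = 41.190 / (41.190 + 1.6500) * 100 = 96.15%

96.15%


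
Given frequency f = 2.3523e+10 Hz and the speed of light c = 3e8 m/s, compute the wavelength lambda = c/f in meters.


lambda = c / f = 3.0000e+08 / 2.3523e+10 = 0.01275 m

0.01275 m


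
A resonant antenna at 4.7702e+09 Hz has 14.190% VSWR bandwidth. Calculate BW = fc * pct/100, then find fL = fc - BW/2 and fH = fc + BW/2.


BW = 4.7702e+09 * 14.190/100 = 6.768914e+08 Hz
fL = 4.7702e+09 - 6.768914e+08/2 = 4.432e+09 Hz
fH = 4.7702e+09 + 6.768914e+08/2 = 5.109e+09 Hz

BW=6.769e+08 Hz, fL=4.432e+09 Hz, fH=5.109e+09 Hz


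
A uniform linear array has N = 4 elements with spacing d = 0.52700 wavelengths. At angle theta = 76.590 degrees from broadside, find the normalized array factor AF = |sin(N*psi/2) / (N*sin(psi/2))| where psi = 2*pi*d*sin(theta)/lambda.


psi = 2*pi*0.52700*sin(76.590 deg) = 3.220959 rad
AF = |sin(4*3.220959/2) / (4*sin(3.220959/2))| = 0.03955

0.03955


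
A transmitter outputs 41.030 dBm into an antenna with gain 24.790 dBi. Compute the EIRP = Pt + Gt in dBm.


EIRP = Pt + Gt = 41.030 + 24.790 = 65.82 dBm

65.82 dBm


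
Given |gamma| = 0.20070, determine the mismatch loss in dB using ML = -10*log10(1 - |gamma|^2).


ML = -10 * log10(1 - 0.20070^2) = -10 * log10(0.95971951) = 0.1786 dB

0.1786 dB


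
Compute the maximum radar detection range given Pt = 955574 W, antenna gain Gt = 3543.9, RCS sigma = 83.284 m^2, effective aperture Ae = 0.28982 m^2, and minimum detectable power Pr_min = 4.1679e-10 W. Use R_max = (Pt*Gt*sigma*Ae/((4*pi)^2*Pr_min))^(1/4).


R^4 = 955574*3543.9*83.284*0.28982 / ((4*pi)^2 * 4.1679e-10) = 1.241935e+18
R_max = 1.241935e+18^0.25 = 33383 m

33383 m


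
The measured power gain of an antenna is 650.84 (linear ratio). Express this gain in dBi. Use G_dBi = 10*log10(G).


G_dBi = 10 * log10(650.84) = 28.13 dBi

28.13 dBi


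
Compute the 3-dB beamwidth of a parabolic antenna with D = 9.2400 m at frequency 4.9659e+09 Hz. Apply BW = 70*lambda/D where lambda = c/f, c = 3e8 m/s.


lambda = c / f = 3.0000e+08 / 4.9659e+09 = 0.06041201 m
BW = 70 * 0.06041201 / 9.2400 = 0.4577 deg

0.4577 deg


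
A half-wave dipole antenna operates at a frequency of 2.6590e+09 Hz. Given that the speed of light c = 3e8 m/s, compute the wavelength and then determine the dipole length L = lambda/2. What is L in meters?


lambda = c / f = 3.0000e+08 / 2.6590e+09 = 0.1128244 m
L = lambda / 2 = 0.1128244 / 2 = 0.05641 m

0.05641 m


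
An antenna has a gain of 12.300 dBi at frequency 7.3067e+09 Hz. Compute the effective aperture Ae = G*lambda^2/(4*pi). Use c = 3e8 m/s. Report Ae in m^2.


lambda = c / f = 3.0000e+08 / 7.3067e+09 = 0.04105821 m
G_linear = 10^(12.300/10) = 16.98244
Ae = G_linear * lambda^2 / (4*pi) = 16.98244 * 0.04105821^2 / (4*pi) = 2.278e-03 m^2

2.278e-03 m^2


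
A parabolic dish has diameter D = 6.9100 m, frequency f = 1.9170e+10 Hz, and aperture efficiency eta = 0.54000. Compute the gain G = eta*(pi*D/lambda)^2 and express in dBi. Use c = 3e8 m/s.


lambda = c / f = 3.0000e+08 / 1.9170e+10 = 0.01564945 m
G_linear = 0.54000 * (pi * 6.9100 / 0.01564945)^2 = 1.039086e+06
G_dBi = 10 * log10(1.039086e+06) = 60.17 dBi

60.17 dBi


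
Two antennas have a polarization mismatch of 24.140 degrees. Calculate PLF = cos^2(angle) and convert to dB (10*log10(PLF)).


PLF_linear = cos^2(24.140 deg) = 0.8327455
PLF_dB = 10 * log10(0.8327455) = -0.7949 dB

-0.7949 dB


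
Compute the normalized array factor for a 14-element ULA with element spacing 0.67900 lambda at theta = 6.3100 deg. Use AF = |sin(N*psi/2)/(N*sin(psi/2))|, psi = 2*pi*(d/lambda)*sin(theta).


psi = 2*pi*0.67900*sin(6.3100 deg) = 0.4688977 rad
AF = |sin(14*0.4688977/2) / (14*sin(0.4688977/2))| = 0.04312

0.04312


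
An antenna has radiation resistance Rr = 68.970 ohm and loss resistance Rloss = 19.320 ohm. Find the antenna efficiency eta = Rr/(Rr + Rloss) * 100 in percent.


eta = 68.970 / (68.970 + 19.320) * 100 = 78.12%

78.12%


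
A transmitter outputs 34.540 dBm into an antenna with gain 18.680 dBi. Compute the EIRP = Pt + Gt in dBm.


EIRP = Pt + Gt = 34.540 + 18.680 = 53.22 dBm

53.22 dBm


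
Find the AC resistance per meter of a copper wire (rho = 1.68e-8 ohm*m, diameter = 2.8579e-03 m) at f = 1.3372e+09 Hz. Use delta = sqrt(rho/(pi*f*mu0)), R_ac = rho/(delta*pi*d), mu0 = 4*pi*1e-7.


delta = sqrt(1.68e-8 / (pi * 1.3372e+09 * 4*pi*1e-7)) = 1.783925e-06 m
R_ac = 1.68e-8 / (1.783925e-06 * pi * 2.8579e-03) = 1.049 ohm/m

1.049 ohm/m


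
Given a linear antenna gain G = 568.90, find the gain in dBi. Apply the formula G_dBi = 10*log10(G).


G_dBi = 10 * log10(568.90) = 27.55 dBi

27.55 dBi


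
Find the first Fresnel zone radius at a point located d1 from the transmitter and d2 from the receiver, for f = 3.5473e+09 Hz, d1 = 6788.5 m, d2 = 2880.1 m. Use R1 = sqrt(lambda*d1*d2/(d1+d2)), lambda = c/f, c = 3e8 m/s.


lambda = c / f = 3.0000e+08 / 3.5473e+09 = 0.08457136 m
R1 = sqrt(0.08457136 * 6788.5 * 2880.1 / (6788.5 + 2880.1)) = 13.08 m

13.08 m


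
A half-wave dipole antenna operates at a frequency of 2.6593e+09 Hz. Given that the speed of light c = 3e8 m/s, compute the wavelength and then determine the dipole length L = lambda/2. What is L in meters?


lambda = c / f = 3.0000e+08 / 2.6593e+09 = 0.1128116 m
L = lambda / 2 = 0.1128116 / 2 = 0.05641 m

0.05641 m


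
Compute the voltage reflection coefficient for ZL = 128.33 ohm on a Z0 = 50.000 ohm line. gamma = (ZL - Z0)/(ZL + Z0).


gamma = (128.33 - 50.000) / (128.33 + 50.000) = 0.4392

0.4392


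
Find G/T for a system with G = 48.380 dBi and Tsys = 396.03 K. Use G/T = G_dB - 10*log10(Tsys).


G/T = 48.380 - 10*log10(396.03) = 48.380 - 25.97728 = 22.40 dB/K

22.40 dB/K


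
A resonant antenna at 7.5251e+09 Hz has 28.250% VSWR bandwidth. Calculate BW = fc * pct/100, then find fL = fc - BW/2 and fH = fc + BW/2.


BW = 7.5251e+09 * 28.250/100 = 2.125841e+09 Hz
fL = 7.5251e+09 - 2.125841e+09/2 = 6.462e+09 Hz
fH = 7.5251e+09 + 2.125841e+09/2 = 8.588e+09 Hz

BW=2.126e+09 Hz, fL=6.462e+09 Hz, fH=8.588e+09 Hz


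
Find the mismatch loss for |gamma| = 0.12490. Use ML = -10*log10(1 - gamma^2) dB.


ML = -10 * log10(1 - 0.12490^2) = -10 * log10(0.98439999) = 0.06828 dB

0.06828 dB


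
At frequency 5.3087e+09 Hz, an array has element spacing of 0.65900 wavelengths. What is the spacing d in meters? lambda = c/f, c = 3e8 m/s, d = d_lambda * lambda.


lambda = c / f = 3.0000e+08 / 5.3087e+09 = 0.05651101 m
d = 0.65900 * 0.05651101 = 0.03724 m

0.03724 m


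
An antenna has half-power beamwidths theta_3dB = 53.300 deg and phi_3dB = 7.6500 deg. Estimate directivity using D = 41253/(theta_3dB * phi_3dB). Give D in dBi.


D_linear = 41253 / (53.300 * 7.6500) = 101.1735
D_dBi = 10 * log10(101.1735) = 20.05 dBi

20.05 dBi


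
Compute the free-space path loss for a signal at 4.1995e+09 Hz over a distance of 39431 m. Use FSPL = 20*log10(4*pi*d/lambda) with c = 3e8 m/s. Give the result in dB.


lambda = c / f = 3.0000e+08 / 4.1995e+09 = 0.07143708 m
FSPL = 20 * log10(4*pi*39431/0.07143708) = 136.8 dB

136.8 dB


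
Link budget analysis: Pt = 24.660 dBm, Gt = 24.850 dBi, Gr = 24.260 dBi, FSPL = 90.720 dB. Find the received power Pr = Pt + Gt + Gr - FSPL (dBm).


Pr = 24.660 + 24.850 + 24.260 - 90.720 = -16.95 dBm

-16.95 dBm


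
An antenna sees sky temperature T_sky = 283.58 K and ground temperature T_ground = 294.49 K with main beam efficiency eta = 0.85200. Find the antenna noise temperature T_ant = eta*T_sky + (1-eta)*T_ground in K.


T_ant = 0.85200 * 283.58 + (1 - 0.85200) * 294.49 = 285.2 K

285.2 K


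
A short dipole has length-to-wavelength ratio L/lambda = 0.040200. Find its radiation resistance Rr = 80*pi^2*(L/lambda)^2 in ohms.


Rr = 80 * pi^2 * (0.040200)^2 = 80 * 9.869604 * 1.616040e-03 = 1.276 ohm

1.276 ohm


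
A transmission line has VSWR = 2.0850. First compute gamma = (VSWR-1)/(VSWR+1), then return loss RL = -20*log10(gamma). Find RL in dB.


gamma = (2.0850 - 1) / (2.0850 + 1) = 0.3517018
RL = -20 * log10(0.3517018) = 9.077 dB

9.077 dB


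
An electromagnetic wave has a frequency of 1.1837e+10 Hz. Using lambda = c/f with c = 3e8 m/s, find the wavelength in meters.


lambda = c / f = 3.0000e+08 / 1.1837e+10 = 0.02534 m

0.02534 m


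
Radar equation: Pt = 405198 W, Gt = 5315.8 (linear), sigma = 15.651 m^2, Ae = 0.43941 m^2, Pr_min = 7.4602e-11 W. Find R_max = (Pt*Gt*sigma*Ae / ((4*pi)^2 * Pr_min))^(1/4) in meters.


R^4 = 405198*5315.8*15.651*0.43941 / ((4*pi)^2 * 7.4602e-11) = 1.257412e+18
R_max = 1.257412e+18^0.25 = 33486 m

33486 m


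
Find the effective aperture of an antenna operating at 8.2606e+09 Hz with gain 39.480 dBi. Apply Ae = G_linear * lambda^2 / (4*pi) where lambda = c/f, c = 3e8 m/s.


lambda = c / f = 3.0000e+08 / 8.2606e+09 = 0.03631697 m
G_linear = 10^(39.480/10) = 8871.560
Ae = G_linear * lambda^2 / (4*pi) = 8871.560 * 0.03631697^2 / (4*pi) = 0.9311 m^2

0.9311 m^2


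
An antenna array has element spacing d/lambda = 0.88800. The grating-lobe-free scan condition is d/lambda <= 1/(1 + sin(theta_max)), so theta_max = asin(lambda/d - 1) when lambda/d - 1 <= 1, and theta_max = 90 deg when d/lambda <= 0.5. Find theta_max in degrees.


lambda/d - 1 = 1/0.88800 - 1 = 0.1261261
theta_max = asin(0.1261261) = 7.246 deg

7.246 deg


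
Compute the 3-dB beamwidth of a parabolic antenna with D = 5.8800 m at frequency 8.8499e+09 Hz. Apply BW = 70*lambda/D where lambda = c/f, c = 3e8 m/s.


lambda = c / f = 3.0000e+08 / 8.8499e+09 = 0.03389869 m
BW = 70 * 0.03389869 / 5.8800 = 0.4036 deg

0.4036 deg


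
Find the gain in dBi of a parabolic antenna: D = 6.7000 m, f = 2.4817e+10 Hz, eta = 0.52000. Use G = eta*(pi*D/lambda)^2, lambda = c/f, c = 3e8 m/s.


lambda = c / f = 3.0000e+08 / 2.4817e+10 = 0.01208849 m
G_linear = 0.52000 * (pi * 6.7000 / 0.01208849)^2 = 1.576553e+06
G_dBi = 10 * log10(1.576553e+06) = 61.98 dBi

61.98 dBi


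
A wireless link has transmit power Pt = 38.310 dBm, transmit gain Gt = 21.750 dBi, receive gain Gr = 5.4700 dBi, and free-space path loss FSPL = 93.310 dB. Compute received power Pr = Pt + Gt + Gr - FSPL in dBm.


Pr = 38.310 + 21.750 + 5.4700 - 93.310 = -27.78 dBm

-27.78 dBm


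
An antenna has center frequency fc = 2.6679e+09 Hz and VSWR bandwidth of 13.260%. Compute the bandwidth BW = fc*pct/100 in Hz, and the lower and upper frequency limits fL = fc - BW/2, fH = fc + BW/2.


BW = 2.6679e+09 * 13.260/100 = 3.537635e+08 Hz
fL = 2.6679e+09 - 3.537635e+08/2 = 2.491e+09 Hz
fH = 2.6679e+09 + 3.537635e+08/2 = 2.845e+09 Hz

BW=3.538e+08 Hz, fL=2.491e+09 Hz, fH=2.845e+09 Hz


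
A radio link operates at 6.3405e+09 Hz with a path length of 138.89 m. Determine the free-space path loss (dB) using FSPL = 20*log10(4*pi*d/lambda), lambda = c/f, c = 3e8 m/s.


lambda = c / f = 3.0000e+08 / 6.3405e+09 = 0.04731488 m
FSPL = 20 * log10(4*pi*138.89/0.04731488) = 91.34 dB

91.34 dB


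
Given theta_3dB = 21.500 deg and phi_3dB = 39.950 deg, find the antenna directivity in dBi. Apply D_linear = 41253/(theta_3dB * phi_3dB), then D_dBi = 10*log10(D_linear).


D_linear = 41253 / (21.500 * 39.950) = 48.02864
D_dBi = 10 * log10(48.02864) = 16.82 dBi

16.82 dBi


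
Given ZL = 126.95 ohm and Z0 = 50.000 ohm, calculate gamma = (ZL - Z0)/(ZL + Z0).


gamma = (126.95 - 50.000) / (126.95 + 50.000) = 0.4349

0.4349


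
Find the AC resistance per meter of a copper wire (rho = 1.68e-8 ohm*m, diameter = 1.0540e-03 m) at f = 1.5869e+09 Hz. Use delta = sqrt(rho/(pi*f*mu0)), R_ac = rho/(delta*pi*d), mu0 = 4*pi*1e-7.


delta = sqrt(1.68e-8 / (pi * 1.5869e+09 * 4*pi*1e-7)) = 1.637570e-06 m
R_ac = 1.68e-8 / (1.637570e-06 * pi * 1.0540e-03) = 3.098 ohm/m

3.098 ohm/m


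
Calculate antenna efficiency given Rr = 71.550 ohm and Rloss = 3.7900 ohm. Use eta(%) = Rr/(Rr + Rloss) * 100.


eta = 71.550 / (71.550 + 3.7900) * 100 = 94.97%

94.97%


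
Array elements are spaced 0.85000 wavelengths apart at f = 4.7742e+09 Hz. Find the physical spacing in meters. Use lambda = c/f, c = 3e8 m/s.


lambda = c / f = 3.0000e+08 / 4.7742e+09 = 0.06283775 m
d = 0.85000 * 0.06283775 = 0.05341 m

0.05341 m


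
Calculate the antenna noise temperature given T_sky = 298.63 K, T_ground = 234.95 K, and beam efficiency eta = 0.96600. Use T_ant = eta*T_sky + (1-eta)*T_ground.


T_ant = 0.96600 * 298.63 + (1 - 0.96600) * 234.95 = 296.5 K

296.5 K


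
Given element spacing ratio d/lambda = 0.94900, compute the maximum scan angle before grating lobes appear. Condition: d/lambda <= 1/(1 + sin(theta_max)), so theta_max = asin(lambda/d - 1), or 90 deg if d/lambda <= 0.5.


lambda/d - 1 = 1/0.94900 - 1 = 0.05374078
theta_max = asin(0.05374078) = 3.081 deg

3.081 deg


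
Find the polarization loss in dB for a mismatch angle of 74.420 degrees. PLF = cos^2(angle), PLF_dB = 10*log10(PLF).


PLF_linear = cos^2(74.420 deg) = 0.07213715
PLF_dB = 10 * log10(0.07213715) = -11.42 dB

-11.42 dB


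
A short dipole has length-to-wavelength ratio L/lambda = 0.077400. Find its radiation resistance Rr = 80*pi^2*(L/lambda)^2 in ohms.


Rr = 80 * pi^2 * (0.077400)^2 = 80 * 9.869604 * 5.990760e-03 = 4.730 ohm

4.730 ohm


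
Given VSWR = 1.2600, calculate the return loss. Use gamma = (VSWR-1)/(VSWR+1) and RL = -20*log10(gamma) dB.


gamma = (1.2600 - 1) / (1.2600 + 1) = 0.1150442
RL = -20 * log10(0.1150442) = 18.78 dB

18.78 dB


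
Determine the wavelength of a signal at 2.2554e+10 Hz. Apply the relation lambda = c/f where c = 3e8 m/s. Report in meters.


lambda = c / f = 3.0000e+08 / 2.2554e+10 = 0.01330 m

0.01330 m


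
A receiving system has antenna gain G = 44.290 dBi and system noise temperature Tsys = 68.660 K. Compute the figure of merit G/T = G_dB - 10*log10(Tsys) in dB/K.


G/T = 44.290 - 10*log10(68.660) = 44.290 - 18.36704 = 25.92 dB/K

25.92 dB/K


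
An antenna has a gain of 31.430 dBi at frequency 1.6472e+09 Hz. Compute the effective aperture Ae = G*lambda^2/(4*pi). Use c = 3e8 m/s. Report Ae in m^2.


lambda = c / f = 3.0000e+08 / 1.6472e+09 = 0.1821272 m
G_linear = 10^(31.430/10) = 1389.953
Ae = G_linear * lambda^2 / (4*pi) = 1389.953 * 0.1821272^2 / (4*pi) = 3.669 m^2

3.669 m^2


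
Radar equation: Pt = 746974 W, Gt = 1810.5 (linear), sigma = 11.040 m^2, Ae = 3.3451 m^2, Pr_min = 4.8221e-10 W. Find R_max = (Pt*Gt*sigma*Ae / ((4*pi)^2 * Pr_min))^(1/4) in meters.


R^4 = 746974*1810.5*11.040*3.3451 / ((4*pi)^2 * 4.8221e-10) = 6.558828e+17
R_max = 6.558828e+17^0.25 = 28458 m

28458 m


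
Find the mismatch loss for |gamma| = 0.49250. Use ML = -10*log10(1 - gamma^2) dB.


ML = -10 * log10(1 - 0.49250^2) = -10 * log10(0.75744375) = 1.206 dB

1.206 dB


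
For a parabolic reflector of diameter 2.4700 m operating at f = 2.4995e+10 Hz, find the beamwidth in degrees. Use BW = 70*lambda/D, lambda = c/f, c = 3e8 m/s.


lambda = c / f = 3.0000e+08 / 2.4995e+10 = 0.01200240 m
BW = 70 * 0.01200240 / 2.4700 = 0.3401 deg

0.3401 deg


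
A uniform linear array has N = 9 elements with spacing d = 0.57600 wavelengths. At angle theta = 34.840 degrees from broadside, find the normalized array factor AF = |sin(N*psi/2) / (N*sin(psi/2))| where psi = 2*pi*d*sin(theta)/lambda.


psi = 2*pi*0.57600*sin(34.840 deg) = 2.067552 rad
AF = |sin(9*2.067552/2) / (9*sin(2.067552/2))| = 0.01558

0.01558


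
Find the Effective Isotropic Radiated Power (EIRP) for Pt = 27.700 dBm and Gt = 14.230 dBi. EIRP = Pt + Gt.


EIRP = Pt + Gt = 27.700 + 14.230 = 41.93 dBm

41.93 dBm


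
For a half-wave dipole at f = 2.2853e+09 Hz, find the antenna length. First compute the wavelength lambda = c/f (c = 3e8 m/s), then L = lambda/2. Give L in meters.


lambda = c / f = 3.0000e+08 / 2.2853e+09 = 0.1312738 m
L = lambda / 2 = 0.1312738 / 2 = 0.06564 m

0.06564 m


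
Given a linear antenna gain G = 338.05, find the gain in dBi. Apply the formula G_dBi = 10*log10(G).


G_dBi = 10 * log10(338.05) = 25.29 dBi

25.29 dBi


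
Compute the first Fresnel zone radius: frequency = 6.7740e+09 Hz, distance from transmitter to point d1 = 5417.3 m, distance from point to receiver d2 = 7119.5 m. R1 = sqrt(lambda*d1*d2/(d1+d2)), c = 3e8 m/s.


lambda = c / f = 3.0000e+08 / 6.7740e+09 = 0.04428698 m
R1 = sqrt(0.04428698 * 5417.3 * 7119.5 / (5417.3 + 7119.5)) = 11.67 m

11.67 m


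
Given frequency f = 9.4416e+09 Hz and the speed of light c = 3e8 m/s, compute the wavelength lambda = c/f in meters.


lambda = c / f = 3.0000e+08 / 9.4416e+09 = 0.03177 m

0.03177 m


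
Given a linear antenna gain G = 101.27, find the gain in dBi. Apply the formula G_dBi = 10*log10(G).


G_dBi = 10 * log10(101.27) = 20.05 dBi

20.05 dBi


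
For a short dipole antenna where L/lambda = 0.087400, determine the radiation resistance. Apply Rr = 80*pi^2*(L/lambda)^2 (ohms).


Rr = 80 * pi^2 * (0.087400)^2 = 80 * 9.869604 * 7.638760e-03 = 6.031 ohm

6.031 ohm


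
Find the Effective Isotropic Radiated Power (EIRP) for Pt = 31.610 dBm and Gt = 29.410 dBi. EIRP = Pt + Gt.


EIRP = Pt + Gt = 31.610 + 29.410 = 61.02 dBm

61.02 dBm


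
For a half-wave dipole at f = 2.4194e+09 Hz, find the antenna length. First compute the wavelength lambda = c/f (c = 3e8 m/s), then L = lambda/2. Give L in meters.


lambda = c / f = 3.0000e+08 / 2.4194e+09 = 0.1239977 m
L = lambda / 2 = 0.1239977 / 2 = 0.06200 m

0.06200 m


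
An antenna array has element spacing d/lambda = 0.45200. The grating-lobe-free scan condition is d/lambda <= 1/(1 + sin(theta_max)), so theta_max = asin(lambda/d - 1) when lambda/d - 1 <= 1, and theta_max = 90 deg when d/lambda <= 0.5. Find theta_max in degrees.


lambda/d - 1 = 1/0.45200 - 1 = 1.212389 >= 1
d/lambda <= 0.5, so the array can scan to endfire without grating lobes: theta_max = 90 deg

90 deg


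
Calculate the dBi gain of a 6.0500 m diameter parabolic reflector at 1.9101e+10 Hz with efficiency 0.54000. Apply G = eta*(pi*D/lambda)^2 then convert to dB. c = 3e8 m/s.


lambda = c / f = 3.0000e+08 / 1.9101e+10 = 0.01570598 m
G_linear = 0.54000 * (pi * 6.0500 / 0.01570598)^2 = 790813.7
G_dBi = 10 * log10(790813.7) = 58.98 dBi

58.98 dBi


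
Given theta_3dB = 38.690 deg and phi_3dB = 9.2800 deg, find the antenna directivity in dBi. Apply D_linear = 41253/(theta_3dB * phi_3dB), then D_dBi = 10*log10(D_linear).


D_linear = 41253 / (38.690 * 9.2800) = 114.8970
D_dBi = 10 * log10(114.8970) = 20.60 dBi

20.60 dBi


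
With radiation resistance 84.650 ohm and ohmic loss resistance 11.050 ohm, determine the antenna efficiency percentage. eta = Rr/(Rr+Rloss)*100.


eta = 84.650 / (84.650 + 11.050) * 100 = 88.45%

88.45%


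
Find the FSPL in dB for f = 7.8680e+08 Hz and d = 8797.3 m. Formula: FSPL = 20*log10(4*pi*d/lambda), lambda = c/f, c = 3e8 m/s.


lambda = c / f = 3.0000e+08 / 7.8680e+08 = 0.3812913 m
FSPL = 20 * log10(4*pi*8797.3/0.3812913) = 109.2 dB

109.2 dB


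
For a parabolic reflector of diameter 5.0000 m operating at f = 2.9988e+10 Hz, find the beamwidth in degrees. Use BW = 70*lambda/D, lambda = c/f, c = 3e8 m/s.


lambda = c / f = 3.0000e+08 / 2.9988e+10 = 0.01000400 m
BW = 70 * 0.01000400 / 5.0000 = 0.1401 deg

0.1401 deg


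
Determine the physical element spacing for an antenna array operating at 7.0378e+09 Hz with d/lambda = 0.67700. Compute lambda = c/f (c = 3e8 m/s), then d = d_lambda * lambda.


lambda = c / f = 3.0000e+08 / 7.0378e+09 = 0.04262696 m
d = 0.67700 * 0.04262696 = 0.02886 m

0.02886 m


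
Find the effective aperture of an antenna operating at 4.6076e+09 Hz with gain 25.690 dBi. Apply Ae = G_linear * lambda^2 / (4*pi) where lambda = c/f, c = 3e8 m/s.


lambda = c / f = 3.0000e+08 / 4.6076e+09 = 0.06510982 m
G_linear = 10^(25.690/10) = 370.6807
Ae = G_linear * lambda^2 / (4*pi) = 370.6807 * 0.06510982^2 / (4*pi) = 0.1250 m^2

0.1250 m^2


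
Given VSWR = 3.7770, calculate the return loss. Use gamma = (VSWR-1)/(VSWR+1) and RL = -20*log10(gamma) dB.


gamma = (3.7770 - 1) / (3.7770 + 1) = 0.5813272
RL = -20 * log10(0.5813272) = 4.712 dB

4.712 dB


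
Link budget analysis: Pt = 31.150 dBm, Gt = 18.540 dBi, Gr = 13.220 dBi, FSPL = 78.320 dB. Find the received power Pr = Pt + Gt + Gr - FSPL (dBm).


Pr = 31.150 + 18.540 + 13.220 - 78.320 = -15.41 dBm

-15.41 dBm


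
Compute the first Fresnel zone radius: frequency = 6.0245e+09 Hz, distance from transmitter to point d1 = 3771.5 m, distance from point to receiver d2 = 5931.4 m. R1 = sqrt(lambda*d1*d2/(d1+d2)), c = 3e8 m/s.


lambda = c / f = 3.0000e+08 / 6.0245e+09 = 0.04979666 m
R1 = sqrt(0.04979666 * 3771.5 * 5931.4 / (3771.5 + 5931.4)) = 10.71 m

10.71 m


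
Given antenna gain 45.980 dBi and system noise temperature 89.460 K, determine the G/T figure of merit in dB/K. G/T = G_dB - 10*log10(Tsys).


G/T = 45.980 - 10*log10(89.460) = 45.980 - 19.51629 = 26.46 dB/K

26.46 dB/K


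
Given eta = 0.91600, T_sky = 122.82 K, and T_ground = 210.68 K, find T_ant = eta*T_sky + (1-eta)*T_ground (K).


T_ant = 0.91600 * 122.82 + (1 - 0.91600) * 210.68 = 130.2 K

130.2 K


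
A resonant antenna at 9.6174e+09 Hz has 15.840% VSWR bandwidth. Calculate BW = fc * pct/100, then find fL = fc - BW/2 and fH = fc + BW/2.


BW = 9.6174e+09 * 15.840/100 = 1.523396e+09 Hz
fL = 9.6174e+09 - 1.523396e+09/2 = 8.856e+09 Hz
fH = 9.6174e+09 + 1.523396e+09/2 = 1.038e+10 Hz

BW=1.523e+09 Hz, fL=8.856e+09 Hz, fH=1.038e+10 Hz


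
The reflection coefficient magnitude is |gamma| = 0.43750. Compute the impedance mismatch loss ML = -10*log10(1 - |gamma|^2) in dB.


ML = -10 * log10(1 - 0.43750^2) = -10 * log10(0.80859375) = 0.9227 dB

0.9227 dB


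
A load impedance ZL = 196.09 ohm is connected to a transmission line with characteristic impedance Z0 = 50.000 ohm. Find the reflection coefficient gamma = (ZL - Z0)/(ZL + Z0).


gamma = (196.09 - 50.000) / (196.09 + 50.000) = 0.5936

0.5936


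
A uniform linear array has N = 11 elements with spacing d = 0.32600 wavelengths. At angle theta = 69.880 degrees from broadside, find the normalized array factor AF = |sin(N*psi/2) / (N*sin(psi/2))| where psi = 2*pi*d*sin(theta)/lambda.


psi = 2*pi*0.32600*sin(69.880 deg) = 1.923318 rad
AF = |sin(11*1.923318/2) / (11*sin(1.923318/2))| = 0.1013

0.1013


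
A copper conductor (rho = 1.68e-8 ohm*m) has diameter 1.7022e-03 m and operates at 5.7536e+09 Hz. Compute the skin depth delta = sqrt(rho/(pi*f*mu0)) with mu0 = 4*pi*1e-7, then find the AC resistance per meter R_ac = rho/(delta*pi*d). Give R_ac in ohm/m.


delta = sqrt(1.68e-8 / (pi * 5.7536e+09 * 4*pi*1e-7)) = 8.600128e-07 m
R_ac = 1.68e-8 / (8.600128e-07 * pi * 1.7022e-03) = 3.653 ohm/m

3.653 ohm/m


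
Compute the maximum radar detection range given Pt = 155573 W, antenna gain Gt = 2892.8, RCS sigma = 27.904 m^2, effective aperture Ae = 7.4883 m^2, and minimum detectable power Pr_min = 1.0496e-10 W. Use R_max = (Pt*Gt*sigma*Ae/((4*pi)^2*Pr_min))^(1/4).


R^4 = 155573*2892.8*27.904*7.4883 / ((4*pi)^2 * 1.0496e-10) = 5.673601e+18
R_max = 5.673601e+18^0.25 = 48805 m

48805 m


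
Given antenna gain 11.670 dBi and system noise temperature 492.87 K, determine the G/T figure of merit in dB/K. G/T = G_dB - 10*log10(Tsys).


G/T = 11.670 - 10*log10(492.87) = 11.670 - 26.92732 = -15.26 dB/K

-15.26 dB/K


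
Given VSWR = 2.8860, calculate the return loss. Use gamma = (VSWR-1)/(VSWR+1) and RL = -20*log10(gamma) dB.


gamma = (2.8860 - 1) / (2.8860 + 1) = 0.4853320
RL = -20 * log10(0.4853320) = 6.279 dB

6.279 dB


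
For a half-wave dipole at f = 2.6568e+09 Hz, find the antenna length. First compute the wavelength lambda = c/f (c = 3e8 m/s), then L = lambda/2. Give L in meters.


lambda = c / f = 3.0000e+08 / 2.6568e+09 = 0.1129178 m
L = lambda / 2 = 0.1129178 / 2 = 0.05646 m

0.05646 m


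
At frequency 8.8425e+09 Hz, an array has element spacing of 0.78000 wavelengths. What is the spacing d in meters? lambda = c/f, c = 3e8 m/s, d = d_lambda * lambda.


lambda = c / f = 3.0000e+08 / 8.8425e+09 = 0.03392706 m
d = 0.78000 * 0.03392706 = 0.02646 m

0.02646 m


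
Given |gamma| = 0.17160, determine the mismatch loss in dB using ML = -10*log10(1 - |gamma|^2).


ML = -10 * log10(1 - 0.17160^2) = -10 * log10(0.97055344) = 0.1298 dB

0.1298 dB


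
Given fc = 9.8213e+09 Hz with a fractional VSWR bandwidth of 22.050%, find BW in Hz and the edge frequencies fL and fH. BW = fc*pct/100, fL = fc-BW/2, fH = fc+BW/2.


BW = 9.8213e+09 * 22.050/100 = 2.165597e+09 Hz
fL = 9.8213e+09 - 2.165597e+09/2 = 8.739e+09 Hz
fH = 9.8213e+09 + 2.165597e+09/2 = 1.090e+10 Hz

BW=2.166e+09 Hz, fL=8.739e+09 Hz, fH=1.090e+10 Hz


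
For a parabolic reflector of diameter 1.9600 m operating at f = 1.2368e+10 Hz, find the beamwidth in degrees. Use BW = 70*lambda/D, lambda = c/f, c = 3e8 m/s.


lambda = c / f = 3.0000e+08 / 1.2368e+10 = 0.02425614 m
BW = 70 * 0.02425614 / 1.9600 = 0.8663 deg

0.8663 deg


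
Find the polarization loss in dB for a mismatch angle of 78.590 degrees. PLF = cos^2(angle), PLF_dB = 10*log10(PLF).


PLF_linear = cos^2(78.590 deg) = 0.03913609
PLF_dB = 10 * log10(0.03913609) = -14.07 dB

-14.07 dB


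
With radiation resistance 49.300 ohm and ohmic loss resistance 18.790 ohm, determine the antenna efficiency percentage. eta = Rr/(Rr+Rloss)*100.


eta = 49.300 / (49.300 + 18.790) * 100 = 72.40%

72.40%


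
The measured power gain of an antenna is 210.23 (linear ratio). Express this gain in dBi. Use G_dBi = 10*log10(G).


G_dBi = 10 * log10(210.23) = 23.23 dBi

23.23 dBi


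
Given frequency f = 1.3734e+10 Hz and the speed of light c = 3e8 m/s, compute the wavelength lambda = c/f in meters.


lambda = c / f = 3.0000e+08 / 1.3734e+10 = 0.02184 m

0.02184 m
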